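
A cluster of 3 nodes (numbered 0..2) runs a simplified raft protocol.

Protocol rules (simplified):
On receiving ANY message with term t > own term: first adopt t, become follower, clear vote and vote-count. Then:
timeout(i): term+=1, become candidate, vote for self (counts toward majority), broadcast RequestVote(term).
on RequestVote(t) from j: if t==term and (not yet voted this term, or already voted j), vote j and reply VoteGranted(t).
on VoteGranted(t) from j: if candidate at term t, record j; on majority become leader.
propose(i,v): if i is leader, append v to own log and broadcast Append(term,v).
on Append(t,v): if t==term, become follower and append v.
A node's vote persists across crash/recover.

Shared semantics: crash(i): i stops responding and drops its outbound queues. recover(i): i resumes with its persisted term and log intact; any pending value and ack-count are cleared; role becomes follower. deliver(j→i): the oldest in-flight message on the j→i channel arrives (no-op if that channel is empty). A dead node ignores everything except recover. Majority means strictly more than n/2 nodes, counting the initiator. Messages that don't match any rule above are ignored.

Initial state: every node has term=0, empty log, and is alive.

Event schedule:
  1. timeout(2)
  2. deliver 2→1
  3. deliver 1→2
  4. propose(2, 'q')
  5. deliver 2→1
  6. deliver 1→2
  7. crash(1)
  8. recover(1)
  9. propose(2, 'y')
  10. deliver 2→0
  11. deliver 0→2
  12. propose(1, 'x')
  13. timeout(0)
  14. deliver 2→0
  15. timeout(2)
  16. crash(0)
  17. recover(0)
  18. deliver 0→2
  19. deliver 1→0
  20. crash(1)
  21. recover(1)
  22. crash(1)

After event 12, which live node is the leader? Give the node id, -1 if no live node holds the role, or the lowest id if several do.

2

1. timeout(2):  <2:cand t1 ->
2. deliver 2→1:  <1:foll t1 ->
3. deliver 1→2:  <2:lead t1 ->
4. propose(2,'q'):  <2:lead t1 q>
5. deliver 2→1:  <1:foll t1 q>
6. deliver 1→2:  nop
7. crash(1):  <1:✗foll t1 q>
8. recover(1):  <1:foll t1 q>
9. propose(2,'y'):  <2:lead t1 q,y>
10. deliver 2→0:  <0:foll t1 ->
11. deliver 0→2:  nop
12. propose(1,'x'):  nop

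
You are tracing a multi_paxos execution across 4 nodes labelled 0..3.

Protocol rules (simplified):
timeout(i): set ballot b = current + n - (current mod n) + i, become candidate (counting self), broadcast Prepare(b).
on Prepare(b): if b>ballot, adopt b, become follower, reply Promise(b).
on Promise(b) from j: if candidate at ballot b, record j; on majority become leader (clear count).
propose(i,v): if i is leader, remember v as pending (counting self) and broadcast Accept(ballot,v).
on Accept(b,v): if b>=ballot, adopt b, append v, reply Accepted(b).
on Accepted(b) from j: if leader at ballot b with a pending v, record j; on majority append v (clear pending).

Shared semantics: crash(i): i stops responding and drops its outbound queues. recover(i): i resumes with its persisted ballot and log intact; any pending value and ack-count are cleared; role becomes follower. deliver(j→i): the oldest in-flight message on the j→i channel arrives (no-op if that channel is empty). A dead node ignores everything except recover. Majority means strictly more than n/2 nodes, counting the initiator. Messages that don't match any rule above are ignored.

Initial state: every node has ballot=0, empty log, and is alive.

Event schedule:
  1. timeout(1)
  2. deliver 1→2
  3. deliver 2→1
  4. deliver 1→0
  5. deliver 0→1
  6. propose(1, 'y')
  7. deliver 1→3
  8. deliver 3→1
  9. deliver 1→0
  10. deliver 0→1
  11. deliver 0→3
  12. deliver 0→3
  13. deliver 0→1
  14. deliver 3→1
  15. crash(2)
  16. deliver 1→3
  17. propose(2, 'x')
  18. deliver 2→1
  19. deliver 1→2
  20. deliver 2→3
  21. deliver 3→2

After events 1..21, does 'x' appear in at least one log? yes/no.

no

after 1 — timeout(1): n1:cand/b5/[-]
after 2 — deliver 1→2: n2:foll/b5/[-]
after 3 — deliver 2→1: ·
after 4 — deliver 1→0: n0:foll/b5/[-]
after 5 — deliver 0→1: n1:lead/b5/[-]
after 6 — propose(1,'y'): ·
after 7 — deliver 1→3: n3:foll/b5/[-]
after 8 — deliver 3→1: ·
after 9 — deliver 1→0: n0:foll/b5/[y]
after 10 — deliver 0→1: ·
after 11 — deliver 0→3: ·
after 12 — deliver 0→3: ·
after 13 — deliver 0→1: ·
after 14 — deliver 3→1: ·
after 15 — crash(2): n2:✗foll/b5/[-]
after 16 — deliver 1→3: n3:foll/b5/[y]
after 17 — propose(2,'x'): ·
after 18 — deliver 2→1: ·
after 19 — deliver 1→2: ·
after 20 — deliver 2→3: ·
after 21 — deliver 3→2: ·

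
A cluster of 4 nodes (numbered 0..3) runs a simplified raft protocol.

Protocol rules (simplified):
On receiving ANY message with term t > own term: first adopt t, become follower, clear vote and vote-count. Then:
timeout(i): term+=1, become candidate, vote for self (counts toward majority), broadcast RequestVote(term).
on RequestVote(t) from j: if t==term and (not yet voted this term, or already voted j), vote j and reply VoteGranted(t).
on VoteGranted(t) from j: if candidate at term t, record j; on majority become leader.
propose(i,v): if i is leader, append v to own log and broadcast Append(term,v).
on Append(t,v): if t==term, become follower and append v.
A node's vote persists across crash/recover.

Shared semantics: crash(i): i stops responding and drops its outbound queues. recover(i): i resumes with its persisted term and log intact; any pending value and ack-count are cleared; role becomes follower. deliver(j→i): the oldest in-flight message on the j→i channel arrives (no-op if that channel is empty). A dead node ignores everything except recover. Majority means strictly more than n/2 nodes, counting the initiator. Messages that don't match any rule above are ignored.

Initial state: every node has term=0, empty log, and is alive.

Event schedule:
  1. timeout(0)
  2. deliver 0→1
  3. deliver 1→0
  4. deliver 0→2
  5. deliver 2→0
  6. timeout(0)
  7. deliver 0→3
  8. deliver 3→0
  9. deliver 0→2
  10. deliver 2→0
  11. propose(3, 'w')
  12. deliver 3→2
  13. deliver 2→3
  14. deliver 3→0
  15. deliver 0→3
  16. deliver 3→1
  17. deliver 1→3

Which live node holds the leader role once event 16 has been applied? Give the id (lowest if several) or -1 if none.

-1

step 1 timeout(0): 0={cand,t=1,log=-}
step 2 deliver 0→1: 1={foll,t=1,log=-}
step 3 deliver 1→0: —
step 4 deliver 0→2: 2={foll,t=1,log=-}
step 5 deliver 2→0: 0={lead,t=1,log=-}
step 6 timeout(0): 0={cand,t=2,log=-}
step 7 deliver 0→3: 3={foll,t=1,log=-}
step 8 deliver 3→0: —
step 9 deliver 0→2: 2={foll,t=2,log=-}
step 10 deliver 2→0: —
step 11 propose(3,'w'): —
step 12 deliver 3→2: —
step 13 deliver 2→3: —
step 14 deliver 3→0: —
step 15 deliver 0→3: 3={foll,t=2,log=-}
step 16 deliver 3→1: —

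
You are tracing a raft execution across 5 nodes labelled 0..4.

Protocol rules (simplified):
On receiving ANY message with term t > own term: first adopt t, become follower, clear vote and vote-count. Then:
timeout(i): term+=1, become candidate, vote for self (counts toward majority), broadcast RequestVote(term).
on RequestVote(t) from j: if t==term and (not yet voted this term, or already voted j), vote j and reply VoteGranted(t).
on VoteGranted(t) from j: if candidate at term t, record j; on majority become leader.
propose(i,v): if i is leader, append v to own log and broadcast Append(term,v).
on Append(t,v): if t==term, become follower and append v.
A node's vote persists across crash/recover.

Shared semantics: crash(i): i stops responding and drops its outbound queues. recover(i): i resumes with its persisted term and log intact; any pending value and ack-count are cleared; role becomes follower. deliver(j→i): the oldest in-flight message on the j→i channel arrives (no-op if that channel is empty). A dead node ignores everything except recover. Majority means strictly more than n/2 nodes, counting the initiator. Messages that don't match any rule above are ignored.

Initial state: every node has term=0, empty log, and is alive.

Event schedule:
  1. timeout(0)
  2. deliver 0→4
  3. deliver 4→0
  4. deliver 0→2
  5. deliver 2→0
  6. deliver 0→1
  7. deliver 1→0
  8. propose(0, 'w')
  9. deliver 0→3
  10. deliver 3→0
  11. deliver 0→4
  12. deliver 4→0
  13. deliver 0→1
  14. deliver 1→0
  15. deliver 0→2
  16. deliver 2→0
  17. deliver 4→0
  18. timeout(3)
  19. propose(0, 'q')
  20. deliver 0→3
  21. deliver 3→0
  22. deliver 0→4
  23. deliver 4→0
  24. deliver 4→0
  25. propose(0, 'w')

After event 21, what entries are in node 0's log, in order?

e1 timeout(0): 0[cand,t=1,-]
e2 deliver 0→4: 4[foll,t=1,-]
e3 deliver 4→0: ·
e4 deliver 0→2: 2[foll,t=1,-]
e5 deliver 2→0: 0[lead,t=1,-]
e6 deliver 0→1: 1[foll,t=1,-]
e7 deliver 1→0: ·
e8 propose(0,'w'): 0[lead,t=1,w]
e9 deliver 0→3: 3[foll,t=1,-]
e10 deliver 3→0: ·
e11 deliver 0→4: 4[foll,t=1,w]
e12 deliver 4→0: ·
e13 deliver 0→1: 1[foll,t=1,w]
e14 deliver 1→0: ·
e15 deliver 0→2: 2[foll,t=1,w]
e16 deliver 2→0: ·
e17 deliver 4→0: ·
e18 timeout(3): 3[cand,t=2,-]
e19 propose(0,'q'): 0[lead,t=1,w,q]
e20 deliver 0→3: ·
e21 deliver 3→0: 0[foll,t=2,w,q]

w,q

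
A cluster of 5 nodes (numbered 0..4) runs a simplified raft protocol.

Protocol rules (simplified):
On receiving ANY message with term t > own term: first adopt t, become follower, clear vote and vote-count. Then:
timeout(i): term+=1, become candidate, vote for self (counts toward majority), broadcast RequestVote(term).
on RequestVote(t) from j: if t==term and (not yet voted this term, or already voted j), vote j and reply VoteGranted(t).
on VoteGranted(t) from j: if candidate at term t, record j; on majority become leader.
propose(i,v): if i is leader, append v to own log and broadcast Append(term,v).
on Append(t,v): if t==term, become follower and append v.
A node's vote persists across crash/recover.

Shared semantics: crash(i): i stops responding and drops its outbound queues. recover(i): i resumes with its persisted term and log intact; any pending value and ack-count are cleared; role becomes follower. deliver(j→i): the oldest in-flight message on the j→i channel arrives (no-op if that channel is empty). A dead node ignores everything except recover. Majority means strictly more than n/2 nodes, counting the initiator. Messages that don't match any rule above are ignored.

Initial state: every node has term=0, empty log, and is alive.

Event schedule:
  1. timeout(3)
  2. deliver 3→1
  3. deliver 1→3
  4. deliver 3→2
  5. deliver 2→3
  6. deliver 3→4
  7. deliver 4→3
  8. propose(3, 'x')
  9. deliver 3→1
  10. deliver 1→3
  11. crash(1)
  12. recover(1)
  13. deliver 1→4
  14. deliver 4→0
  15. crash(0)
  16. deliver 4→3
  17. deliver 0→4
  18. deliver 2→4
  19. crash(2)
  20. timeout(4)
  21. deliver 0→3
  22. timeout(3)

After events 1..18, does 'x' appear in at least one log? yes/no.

yes

1. timeout(3):  <3:cand t1 ->
2. deliver 3→1:  <1:foll t1 ->
3. deliver 1→3:  nop
4. deliver 3→2:  <2:foll t1 ->
5. deliver 2→3:  <3:lead t1 ->
6. deliver 3→4:  <4:foll t1 ->
7. deliver 4→3:  nop
8. propose(3,'x'):  <3:lead t1 x>
9. deliver 3→1:  <1:foll t1 x>
10. deliver 1→3:  nop
11. crash(1):  <1:✗foll t1 x>
12. recover(1):  <1:foll t1 x>
13. deliver 1→4:  nop
14. deliver 4→0:  nop
15. crash(0):  <0:✗foll t0 ->
16. deliver 4→3:  nop
17. deliver 0→4:  nop
18. deliver 2→4:  nop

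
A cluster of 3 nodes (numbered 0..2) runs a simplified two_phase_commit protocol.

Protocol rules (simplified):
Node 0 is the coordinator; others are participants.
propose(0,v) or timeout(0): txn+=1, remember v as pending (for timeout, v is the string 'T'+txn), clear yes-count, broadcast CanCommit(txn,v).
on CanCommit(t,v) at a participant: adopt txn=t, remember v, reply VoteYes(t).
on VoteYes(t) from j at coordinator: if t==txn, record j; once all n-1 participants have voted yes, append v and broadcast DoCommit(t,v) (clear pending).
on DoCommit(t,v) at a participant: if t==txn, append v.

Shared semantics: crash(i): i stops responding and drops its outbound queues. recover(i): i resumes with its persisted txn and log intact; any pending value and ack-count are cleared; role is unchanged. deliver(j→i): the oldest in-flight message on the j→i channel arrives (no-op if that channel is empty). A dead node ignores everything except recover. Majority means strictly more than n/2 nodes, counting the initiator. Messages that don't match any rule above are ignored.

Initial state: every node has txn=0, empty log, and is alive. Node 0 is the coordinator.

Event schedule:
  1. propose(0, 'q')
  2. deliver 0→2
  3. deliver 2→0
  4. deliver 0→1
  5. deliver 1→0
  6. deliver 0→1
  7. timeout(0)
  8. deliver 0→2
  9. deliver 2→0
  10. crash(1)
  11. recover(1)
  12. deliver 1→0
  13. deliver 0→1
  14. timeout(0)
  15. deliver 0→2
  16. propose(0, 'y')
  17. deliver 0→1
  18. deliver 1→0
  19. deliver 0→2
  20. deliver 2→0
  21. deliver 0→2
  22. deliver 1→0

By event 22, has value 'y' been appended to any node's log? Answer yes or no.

after 1 — propose(0,'q'): n0:coor/t1/[-]
after 2 — deliver 0→2: n2:part/t1/[-]
after 3 — deliver 2→0: ·
after 4 — deliver 0→1: n1:part/t1/[-]
after 5 — deliver 1→0: n0:coor/t1/[q]
after 6 — deliver 0→1: n1:part/t1/[q]
after 7 — timeout(0): n0:coor/t2/[q]
after 8 — deliver 0→2: n2:part/t1/[q]
after 9 — deliver 2→0: ·
after 10 — crash(1): n1:✗part/t1/[q]
after 11 — recover(1): n1:part/t1/[q]
after 12 — deliver 1→0: ·
after 13 — deliver 0→1: n1:part/t2/[q]
after 14 — timeout(0): n0:coor/t3/[q]
after 15 — deliver 0→2: n2:part/t2/[q]
after 16 — propose(0,'y'): n0:coor/t4/[q]
after 17 — deliver 0→1: n1:part/t3/[q]
after 18 — deliver 1→0: ·
after 19 — deliver 0→2: n2:part/t3/[q]
after 20 — deliver 2→0: ·
after 21 — deliver 0→2: n2:part/t4/[q]
after 22 — deliver 1→0: ·

no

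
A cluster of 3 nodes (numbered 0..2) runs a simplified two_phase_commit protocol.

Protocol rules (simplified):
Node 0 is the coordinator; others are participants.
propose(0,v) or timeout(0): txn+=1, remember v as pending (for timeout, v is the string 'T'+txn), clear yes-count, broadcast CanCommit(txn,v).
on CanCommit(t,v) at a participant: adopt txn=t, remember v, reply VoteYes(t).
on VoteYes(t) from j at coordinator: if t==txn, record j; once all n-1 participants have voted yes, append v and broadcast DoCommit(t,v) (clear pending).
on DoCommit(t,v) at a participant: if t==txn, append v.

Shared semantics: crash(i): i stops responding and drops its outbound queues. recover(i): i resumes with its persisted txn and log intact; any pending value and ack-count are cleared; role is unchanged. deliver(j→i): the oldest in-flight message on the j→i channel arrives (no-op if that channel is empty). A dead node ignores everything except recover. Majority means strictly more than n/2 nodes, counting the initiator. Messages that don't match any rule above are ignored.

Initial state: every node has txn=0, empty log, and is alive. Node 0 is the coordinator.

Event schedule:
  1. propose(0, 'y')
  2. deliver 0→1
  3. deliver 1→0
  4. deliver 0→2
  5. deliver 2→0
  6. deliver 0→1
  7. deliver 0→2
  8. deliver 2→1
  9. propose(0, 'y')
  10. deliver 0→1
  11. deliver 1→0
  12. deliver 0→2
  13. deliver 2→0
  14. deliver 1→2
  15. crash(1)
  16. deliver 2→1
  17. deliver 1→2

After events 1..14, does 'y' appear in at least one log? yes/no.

step 1 propose(0,'y'): 0={coor,t=1,log=-}
step 2 deliver 0→1: 1={part,t=1,log=-}
step 3 deliver 1→0: —
step 4 deliver 0→2: 2={part,t=1,log=-}
step 5 deliver 2→0: 0={coor,t=1,log=y}
step 6 deliver 0→1: 1={part,t=1,log=y}
step 7 deliver 0→2: 2={part,t=1,log=y}
step 8 deliver 2→1: —
step 9 propose(0,'y'): 0={coor,t=2,log=y}
step 10 deliver 0→1: 1={part,t=2,log=y}
step 11 deliver 1→0: —
step 12 deliver 0→2: 2={part,t=2,log=y}
step 13 deliver 2→0: 0={coor,t=2,log=y,y}
step 14 deliver 1→2: —

yes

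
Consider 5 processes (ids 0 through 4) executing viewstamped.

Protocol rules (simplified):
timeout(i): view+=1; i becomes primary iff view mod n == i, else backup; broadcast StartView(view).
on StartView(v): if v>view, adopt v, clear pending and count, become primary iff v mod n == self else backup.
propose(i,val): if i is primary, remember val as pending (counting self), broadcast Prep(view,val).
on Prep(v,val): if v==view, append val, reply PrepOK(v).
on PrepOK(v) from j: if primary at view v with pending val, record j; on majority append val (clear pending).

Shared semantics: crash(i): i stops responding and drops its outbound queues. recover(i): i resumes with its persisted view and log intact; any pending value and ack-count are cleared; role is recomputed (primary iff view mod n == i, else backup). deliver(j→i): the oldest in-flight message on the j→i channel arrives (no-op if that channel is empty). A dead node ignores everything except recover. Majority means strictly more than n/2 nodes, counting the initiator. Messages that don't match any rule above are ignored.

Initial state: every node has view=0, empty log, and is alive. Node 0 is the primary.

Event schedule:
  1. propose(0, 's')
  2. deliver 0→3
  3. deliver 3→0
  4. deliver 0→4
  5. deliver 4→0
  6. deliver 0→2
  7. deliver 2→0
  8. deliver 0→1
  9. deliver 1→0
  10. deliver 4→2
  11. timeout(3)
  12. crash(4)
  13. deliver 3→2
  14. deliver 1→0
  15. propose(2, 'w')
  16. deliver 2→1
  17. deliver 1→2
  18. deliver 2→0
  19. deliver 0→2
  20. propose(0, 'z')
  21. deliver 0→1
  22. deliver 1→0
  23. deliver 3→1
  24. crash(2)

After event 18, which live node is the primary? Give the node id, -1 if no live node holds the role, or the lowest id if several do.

step 1 propose(0,'s'): —
step 2 deliver 0→3: 3={back,v=0,log=s}
step 3 deliver 3→0: —
step 4 deliver 0→4: 4={back,v=0,log=s}
step 5 deliver 4→0: 0={prim,v=0,log=s}
step 6 deliver 0→2: 2={back,v=0,log=s}
step 7 deliver 2→0: —
step 8 deliver 0→1: 1={back,v=0,log=s}
step 9 deliver 1→0: —
step 10 deliver 4→2: —
step 11 timeout(3): 3={back,v=1,log=s}
step 12 crash(4): 4={✗back,v=0,log=s}
step 13 deliver 3→2: 2={back,v=1,log=s}
step 14 deliver 1→0: —
step 15 propose(2,'w'): —
step 16 deliver 2→1: —
step 17 deliver 1→2: —
step 18 deliver 2→0: —

0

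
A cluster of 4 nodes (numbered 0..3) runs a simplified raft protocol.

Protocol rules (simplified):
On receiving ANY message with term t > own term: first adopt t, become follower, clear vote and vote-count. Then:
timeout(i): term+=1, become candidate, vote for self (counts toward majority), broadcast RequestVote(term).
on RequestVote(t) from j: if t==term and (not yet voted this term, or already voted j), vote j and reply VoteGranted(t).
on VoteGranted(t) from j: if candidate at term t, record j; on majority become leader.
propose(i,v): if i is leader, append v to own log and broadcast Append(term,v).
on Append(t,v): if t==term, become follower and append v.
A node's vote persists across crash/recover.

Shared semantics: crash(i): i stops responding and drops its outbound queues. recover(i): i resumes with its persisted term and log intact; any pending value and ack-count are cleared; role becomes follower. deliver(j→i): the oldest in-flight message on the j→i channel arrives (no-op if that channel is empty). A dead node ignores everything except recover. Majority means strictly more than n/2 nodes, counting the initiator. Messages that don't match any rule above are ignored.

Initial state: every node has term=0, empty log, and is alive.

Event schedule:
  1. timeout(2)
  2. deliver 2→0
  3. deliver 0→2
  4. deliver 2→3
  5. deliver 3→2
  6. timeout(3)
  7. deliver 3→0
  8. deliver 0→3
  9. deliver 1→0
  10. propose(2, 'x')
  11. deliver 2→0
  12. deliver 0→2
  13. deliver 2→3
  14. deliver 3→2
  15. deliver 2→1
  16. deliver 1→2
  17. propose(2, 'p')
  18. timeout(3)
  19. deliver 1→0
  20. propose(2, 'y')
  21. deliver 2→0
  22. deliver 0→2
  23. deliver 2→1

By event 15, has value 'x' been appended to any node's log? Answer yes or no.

yes

1. timeout(2):  <2:cand t1 ->
2. deliver 2→0:  <0:foll t1 ->
3. deliver 0→2:  nop
4. deliver 2→3:  <3:foll t1 ->
5. deliver 3→2:  <2:lead t1 ->
6. timeout(3):  <3:cand t2 ->
7. deliver 3→0:  <0:foll t2 ->
8. deliver 0→3:  nop
9. deliver 1→0:  nop
10. propose(2,'x'):  <2:lead t1 x>
11. deliver 2→0:  nop
12. deliver 0→2:  nop
13. deliver 2→3:  nop
14. deliver 3→2:  <2:foll t2 x>
15. deliver 2→1:  <1:foll t1 ->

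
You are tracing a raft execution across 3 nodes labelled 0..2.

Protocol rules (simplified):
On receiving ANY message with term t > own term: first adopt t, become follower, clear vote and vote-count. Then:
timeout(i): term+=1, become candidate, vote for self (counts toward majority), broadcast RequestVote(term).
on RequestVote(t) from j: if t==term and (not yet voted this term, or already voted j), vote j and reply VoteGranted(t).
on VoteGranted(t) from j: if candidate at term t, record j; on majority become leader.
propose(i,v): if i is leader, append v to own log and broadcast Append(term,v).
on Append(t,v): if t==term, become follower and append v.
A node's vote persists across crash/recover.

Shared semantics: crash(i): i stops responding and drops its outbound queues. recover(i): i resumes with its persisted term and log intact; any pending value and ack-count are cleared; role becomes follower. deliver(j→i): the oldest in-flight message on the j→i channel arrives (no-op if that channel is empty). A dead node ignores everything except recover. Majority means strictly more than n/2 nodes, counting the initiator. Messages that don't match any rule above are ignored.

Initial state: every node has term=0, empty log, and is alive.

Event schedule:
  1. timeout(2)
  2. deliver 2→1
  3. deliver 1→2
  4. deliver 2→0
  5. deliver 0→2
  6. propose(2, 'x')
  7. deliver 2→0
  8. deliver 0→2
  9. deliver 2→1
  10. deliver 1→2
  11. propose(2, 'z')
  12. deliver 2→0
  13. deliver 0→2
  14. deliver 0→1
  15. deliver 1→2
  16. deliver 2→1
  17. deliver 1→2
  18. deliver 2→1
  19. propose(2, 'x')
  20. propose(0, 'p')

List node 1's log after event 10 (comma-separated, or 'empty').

x

1. timeout(2):  <2:cand t1 ->
2. deliver 2→1:  <1:foll t1 ->
3. deliver 1→2:  <2:lead t1 ->
4. deliver 2→0:  <0:foll t1 ->
5. deliver 0→2:  nop
6. propose(2,'x'):  <2:lead t1 x>
7. deliver 2→0:  <0:foll t1 x>
8. deliver 0→2:  nop
9. deliver 2→1:  <1:foll t1 x>
10. deliver 1→2:  nop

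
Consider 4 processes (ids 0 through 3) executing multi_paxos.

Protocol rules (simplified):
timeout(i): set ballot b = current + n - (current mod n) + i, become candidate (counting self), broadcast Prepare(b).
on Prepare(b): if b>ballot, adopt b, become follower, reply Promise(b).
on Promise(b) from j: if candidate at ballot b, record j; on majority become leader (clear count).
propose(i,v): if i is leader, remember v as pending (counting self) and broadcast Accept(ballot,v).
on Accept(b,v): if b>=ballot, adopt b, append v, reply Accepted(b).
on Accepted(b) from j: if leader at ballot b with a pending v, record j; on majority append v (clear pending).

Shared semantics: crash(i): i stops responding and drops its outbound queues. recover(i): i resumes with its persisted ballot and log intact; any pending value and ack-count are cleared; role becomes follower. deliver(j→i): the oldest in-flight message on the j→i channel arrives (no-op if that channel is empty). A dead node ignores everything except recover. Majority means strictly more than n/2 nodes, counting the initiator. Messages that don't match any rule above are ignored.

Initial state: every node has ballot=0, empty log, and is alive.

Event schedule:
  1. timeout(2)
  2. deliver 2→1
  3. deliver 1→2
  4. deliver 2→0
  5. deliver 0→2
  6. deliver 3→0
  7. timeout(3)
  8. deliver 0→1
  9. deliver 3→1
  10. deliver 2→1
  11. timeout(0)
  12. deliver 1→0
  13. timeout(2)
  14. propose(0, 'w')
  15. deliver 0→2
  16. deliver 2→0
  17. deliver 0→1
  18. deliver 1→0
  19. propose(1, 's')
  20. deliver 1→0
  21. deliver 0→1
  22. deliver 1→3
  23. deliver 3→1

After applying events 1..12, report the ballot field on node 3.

after 1 — timeout(2): n2:cand/b6/[-]
after 2 — deliver 2→1: n1:foll/b6/[-]
after 3 — deliver 1→2: ·
after 4 — deliver 2→0: n0:foll/b6/[-]
after 5 — deliver 0→2: n2:lead/b6/[-]
after 6 — deliver 3→0: ·
after 7 — timeout(3): n3:cand/b7/[-]
after 8 — deliver 0→1: ·
after 9 — deliver 3→1: n1:foll/b7/[-]
after 10 — deliver 2→1: ·
after 11 — timeout(0): n0:cand/b8/[-]
after 12 — deliver 1→0: ·

7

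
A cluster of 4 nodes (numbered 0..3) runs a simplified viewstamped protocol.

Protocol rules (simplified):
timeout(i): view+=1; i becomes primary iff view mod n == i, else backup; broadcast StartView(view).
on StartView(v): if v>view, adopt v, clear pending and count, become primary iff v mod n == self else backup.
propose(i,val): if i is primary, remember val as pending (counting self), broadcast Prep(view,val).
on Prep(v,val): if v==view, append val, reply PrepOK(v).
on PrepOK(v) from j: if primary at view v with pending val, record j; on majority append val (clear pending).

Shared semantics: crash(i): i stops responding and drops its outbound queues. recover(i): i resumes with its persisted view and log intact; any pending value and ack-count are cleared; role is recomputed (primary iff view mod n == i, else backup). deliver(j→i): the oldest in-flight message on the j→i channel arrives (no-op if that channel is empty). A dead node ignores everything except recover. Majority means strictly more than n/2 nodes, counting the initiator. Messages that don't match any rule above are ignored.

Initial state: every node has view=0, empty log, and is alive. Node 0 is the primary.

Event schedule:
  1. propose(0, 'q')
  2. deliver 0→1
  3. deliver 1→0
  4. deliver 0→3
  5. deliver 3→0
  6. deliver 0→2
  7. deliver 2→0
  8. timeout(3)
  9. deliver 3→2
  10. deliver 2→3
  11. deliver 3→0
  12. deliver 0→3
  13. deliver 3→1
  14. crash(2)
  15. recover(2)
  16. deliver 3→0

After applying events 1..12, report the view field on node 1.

after 1 — propose(0,'q'): ·
after 2 — deliver 0→1: n1:back/v0/[q]
after 3 — deliver 1→0: ·
after 4 — deliver 0→3: n3:back/v0/[q]
after 5 — deliver 3→0: n0:prim/v0/[q]
after 6 — deliver 0→2: n2:back/v0/[q]
after 7 — deliver 2→0: ·
after 8 — timeout(3): n3:back/v1/[q]
after 9 — deliver 3→2: n2:back/v1/[q]
after 10 — deliver 2→3: ·
after 11 — deliver 3→0: n0:back/v1/[q]
after 12 — deliver 0→3: ·

0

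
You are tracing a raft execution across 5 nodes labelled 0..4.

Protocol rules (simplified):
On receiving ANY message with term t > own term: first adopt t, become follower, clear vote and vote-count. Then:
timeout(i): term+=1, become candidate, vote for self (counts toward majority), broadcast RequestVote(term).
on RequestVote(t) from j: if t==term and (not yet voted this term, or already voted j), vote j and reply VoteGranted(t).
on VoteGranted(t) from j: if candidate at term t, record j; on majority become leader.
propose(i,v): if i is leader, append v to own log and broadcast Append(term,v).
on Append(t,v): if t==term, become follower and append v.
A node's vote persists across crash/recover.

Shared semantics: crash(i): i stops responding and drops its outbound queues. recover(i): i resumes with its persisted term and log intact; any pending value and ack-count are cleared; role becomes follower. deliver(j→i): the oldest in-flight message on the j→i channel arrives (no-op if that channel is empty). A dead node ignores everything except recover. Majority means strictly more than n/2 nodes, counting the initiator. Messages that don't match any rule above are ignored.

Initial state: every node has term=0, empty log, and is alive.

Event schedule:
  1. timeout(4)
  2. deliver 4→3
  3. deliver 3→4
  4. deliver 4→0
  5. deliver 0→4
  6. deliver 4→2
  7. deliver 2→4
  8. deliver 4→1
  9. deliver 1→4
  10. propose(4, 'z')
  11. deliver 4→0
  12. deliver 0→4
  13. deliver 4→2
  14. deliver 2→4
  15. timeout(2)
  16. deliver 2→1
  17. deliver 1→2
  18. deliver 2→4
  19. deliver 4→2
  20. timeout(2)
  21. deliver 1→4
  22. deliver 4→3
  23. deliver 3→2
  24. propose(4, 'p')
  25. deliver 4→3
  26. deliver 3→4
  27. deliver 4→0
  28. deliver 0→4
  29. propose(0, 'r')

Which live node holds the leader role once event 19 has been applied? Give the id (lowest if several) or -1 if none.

1. timeout(4):  <4:cand t1 ->
2. deliver 4→3:  <3:foll t1 ->
3. deliver 3→4:  nop
4. deliver 4→0:  <0:foll t1 ->
5. deliver 0→4:  <4:lead t1 ->
6. deliver 4→2:  <2:foll t1 ->
7. deliver 2→4:  nop
8. deliver 4→1:  <1:foll t1 ->
9. deliver 1→4:  nop
10. propose(4,'z'):  <4:lead t1 z>
11. deliver 4→0:  <0:foll t1 z>
12. deliver 0→4:  nop
13. deliver 4→2:  <2:foll t1 z>
14. deliver 2→4:  nop
15. timeout(2):  <2:cand t2 z>
16. deliver 2→1:  <1:foll t2 ->
17. deliver 1→2:  nop
18. deliver 2→4:  <4:foll t2 z>
19. deliver 4→2:  <2:lead t2 z>

2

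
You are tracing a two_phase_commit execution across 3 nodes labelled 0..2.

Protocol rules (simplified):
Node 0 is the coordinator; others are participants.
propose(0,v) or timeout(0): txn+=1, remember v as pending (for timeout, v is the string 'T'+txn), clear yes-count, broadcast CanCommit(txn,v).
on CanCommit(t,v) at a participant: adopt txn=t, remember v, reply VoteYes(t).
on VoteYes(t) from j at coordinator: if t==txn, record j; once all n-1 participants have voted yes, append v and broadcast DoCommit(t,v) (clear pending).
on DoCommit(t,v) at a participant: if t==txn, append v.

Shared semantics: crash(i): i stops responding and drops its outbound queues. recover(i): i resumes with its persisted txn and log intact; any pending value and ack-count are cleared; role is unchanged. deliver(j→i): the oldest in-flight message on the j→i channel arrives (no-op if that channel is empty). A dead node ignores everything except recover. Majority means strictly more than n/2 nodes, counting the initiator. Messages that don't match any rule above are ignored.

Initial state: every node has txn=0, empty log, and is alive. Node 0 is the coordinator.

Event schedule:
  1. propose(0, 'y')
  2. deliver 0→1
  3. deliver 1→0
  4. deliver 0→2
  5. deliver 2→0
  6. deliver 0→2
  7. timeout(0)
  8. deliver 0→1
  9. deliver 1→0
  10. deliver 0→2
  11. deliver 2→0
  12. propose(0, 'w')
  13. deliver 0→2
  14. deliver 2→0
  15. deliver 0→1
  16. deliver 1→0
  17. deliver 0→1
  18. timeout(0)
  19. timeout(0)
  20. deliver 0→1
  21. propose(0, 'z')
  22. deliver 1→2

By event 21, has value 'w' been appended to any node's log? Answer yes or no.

no

e1 propose(0,'y'): 0[coor,t=1,-]
e2 deliver 0→1: 1[part,t=1,-]
e3 deliver 1→0: ·
e4 deliver 0→2: 2[part,t=1,-]
e5 deliver 2→0: 0[coor,t=1,y]
e6 deliver 0→2: 2[part,t=1,y]
e7 timeout(0): 0[coor,t=2,y]
e8 deliver 0→1: 1[part,t=1,y]
e9 deliver 1→0: ·
e10 deliver 0→2: 2[part,t=2,y]
e11 deliver 2→0: ·
e12 propose(0,'w'): 0[coor,t=3,y]
e13 deliver 0→2: 2[part,t=3,y]
e14 deliver 2→0: ·
e15 deliver 0→1: 1[part,t=2,y]
e16 deliver 1→0: ·
e17 deliver 0→1: 1[part,t=3,y]
e18 timeout(0): 0[coor,t=4,y]
e19 timeout(0): 0[coor,t=5,y]
e20 deliver 0→1: 1[part,t=4,y]
e21 propose(0,'z'): 0[coor,t=6,y]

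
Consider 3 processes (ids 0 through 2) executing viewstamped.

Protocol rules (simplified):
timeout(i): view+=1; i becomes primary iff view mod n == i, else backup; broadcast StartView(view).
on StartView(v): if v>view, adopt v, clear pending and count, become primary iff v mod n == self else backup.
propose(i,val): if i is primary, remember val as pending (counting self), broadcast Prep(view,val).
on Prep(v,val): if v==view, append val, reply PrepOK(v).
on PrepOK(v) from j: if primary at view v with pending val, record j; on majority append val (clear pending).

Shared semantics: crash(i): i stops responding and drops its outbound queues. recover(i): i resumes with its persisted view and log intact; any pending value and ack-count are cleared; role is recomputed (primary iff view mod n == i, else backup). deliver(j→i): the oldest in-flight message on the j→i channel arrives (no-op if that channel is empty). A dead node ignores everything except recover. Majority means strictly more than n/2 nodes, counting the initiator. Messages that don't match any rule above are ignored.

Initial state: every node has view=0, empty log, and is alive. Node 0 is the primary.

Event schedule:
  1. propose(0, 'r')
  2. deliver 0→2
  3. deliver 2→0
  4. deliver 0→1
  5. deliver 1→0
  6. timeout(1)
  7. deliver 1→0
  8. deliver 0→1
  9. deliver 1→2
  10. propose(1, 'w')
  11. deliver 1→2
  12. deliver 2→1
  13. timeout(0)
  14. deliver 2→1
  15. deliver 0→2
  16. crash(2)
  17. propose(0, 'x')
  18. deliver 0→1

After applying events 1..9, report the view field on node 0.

1. propose(0,'r'):  nop
2. deliver 0→2:  <2:back v0 r>
3. deliver 2→0:  <0:prim v0 r>
4. deliver 0→1:  <1:back v0 r>
5. deliver 1→0:  nop
6. timeout(1):  <1:prim v1 r>
7. deliver 1→0:  <0:back v1 r>
8. deliver 0→1:  nop
9. deliver 1→2:  <2:back v1 r>

1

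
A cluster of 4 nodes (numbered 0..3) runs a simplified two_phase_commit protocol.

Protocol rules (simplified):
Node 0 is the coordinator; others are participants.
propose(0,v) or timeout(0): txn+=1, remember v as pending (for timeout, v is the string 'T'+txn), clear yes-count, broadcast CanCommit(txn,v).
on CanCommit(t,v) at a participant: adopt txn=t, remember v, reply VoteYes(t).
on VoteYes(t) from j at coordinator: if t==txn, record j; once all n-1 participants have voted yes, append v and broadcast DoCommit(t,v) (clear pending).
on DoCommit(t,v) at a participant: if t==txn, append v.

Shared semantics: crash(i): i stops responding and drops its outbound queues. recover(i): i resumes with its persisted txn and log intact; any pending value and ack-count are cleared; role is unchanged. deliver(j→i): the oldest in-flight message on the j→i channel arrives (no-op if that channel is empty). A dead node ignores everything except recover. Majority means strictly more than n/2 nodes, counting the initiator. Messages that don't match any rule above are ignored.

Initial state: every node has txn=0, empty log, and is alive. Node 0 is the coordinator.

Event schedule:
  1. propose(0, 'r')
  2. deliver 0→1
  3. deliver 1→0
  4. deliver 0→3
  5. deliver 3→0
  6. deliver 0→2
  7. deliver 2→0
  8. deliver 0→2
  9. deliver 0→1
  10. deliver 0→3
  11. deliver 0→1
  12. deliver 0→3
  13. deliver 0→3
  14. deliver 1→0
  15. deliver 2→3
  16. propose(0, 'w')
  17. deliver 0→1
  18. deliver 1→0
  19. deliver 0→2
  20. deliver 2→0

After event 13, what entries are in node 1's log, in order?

r

[1] propose(0,'r') → N0(coor t1 [-])
[2] deliver 0→1 → N1(part t1 [-])
[3] deliver 1→0 → ∅
[4] deliver 0→3 → N3(part t1 [-])
[5] deliver 3→0 → ∅
[6] deliver 0→2 → N2(part t1 [-])
[7] deliver 2→0 → N0(coor t1 [r])
[8] deliver 0→2 → N2(part t1 [r])
[9] deliver 0→1 → N1(part t1 [r])
[10] deliver 0→3 → N3(part t1 [r])
[11] deliver 0→1 → ∅
[12] deliver 0→3 → ∅
[13] deliver 0→3 → ∅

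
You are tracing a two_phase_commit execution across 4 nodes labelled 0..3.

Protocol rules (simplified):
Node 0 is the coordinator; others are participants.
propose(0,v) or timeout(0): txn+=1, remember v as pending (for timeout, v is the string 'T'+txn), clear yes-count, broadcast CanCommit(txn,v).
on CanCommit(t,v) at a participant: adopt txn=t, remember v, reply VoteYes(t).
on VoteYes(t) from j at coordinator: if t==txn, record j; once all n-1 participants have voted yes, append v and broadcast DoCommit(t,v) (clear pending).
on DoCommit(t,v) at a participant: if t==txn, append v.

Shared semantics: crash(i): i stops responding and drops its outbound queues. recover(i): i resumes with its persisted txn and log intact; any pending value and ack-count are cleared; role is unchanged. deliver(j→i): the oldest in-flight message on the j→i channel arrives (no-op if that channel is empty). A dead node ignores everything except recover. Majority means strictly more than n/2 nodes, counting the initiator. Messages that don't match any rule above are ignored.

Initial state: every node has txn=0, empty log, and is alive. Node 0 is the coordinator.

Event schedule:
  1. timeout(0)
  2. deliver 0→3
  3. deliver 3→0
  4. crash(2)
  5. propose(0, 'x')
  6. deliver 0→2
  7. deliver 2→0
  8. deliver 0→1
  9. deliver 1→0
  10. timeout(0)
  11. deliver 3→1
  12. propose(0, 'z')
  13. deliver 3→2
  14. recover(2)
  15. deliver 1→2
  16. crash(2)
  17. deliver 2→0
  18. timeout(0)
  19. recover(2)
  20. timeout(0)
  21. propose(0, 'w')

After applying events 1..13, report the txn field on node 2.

after 1 — timeout(0): n0:coor/t1/[-]
after 2 — deliver 0→3: n3:part/t1/[-]
after 3 — deliver 3→0: ·
after 4 — crash(2): n2:✗part/t0/[-]
after 5 — propose(0,'x'): n0:coor/t2/[-]
after 6 — deliver 0→2: ·
after 7 — deliver 2→0: ·
after 8 — deliver 0→1: n1:part/t1/[-]
after 9 — deliver 1→0: ·
after 10 — timeout(0): n0:coor/t3/[-]
after 11 — deliver 3→1: ·
after 12 — propose(0,'z'): n0:coor/t4/[-]
after 13 — deliver 3→2: ·

0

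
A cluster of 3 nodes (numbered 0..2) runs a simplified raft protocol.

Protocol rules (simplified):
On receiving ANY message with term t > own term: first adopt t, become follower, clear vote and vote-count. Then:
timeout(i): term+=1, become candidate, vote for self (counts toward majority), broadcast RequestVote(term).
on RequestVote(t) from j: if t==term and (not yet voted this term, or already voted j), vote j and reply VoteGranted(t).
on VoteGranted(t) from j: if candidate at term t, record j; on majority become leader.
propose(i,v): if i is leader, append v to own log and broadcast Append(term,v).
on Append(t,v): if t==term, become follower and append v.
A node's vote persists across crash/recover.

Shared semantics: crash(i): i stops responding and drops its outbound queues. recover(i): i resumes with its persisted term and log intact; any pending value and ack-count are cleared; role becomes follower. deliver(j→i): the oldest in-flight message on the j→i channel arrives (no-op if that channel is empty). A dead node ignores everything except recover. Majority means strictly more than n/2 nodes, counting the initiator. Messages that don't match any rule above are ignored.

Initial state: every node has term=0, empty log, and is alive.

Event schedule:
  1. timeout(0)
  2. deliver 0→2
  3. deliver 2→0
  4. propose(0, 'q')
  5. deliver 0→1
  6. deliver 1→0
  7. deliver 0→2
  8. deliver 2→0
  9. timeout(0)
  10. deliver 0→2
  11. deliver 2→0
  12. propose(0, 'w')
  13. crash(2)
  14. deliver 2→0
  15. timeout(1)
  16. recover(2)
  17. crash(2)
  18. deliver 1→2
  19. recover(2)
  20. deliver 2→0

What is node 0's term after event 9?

after 1 — timeout(0): n0:cand/t1/[-]
after 2 — deliver 0→2: n2:foll/t1/[-]
after 3 — deliver 2→0: n0:lead/t1/[-]
after 4 — propose(0,'q'): n0:lead/t1/[q]
after 5 — deliver 0→1: n1:foll/t1/[-]
after 6 — deliver 1→0: ·
after 7 — deliver 0→2: n2:foll/t1/[q]
after 8 — deliver 2→0: ·
after 9 — timeout(0): n0:cand/t2/[q]

2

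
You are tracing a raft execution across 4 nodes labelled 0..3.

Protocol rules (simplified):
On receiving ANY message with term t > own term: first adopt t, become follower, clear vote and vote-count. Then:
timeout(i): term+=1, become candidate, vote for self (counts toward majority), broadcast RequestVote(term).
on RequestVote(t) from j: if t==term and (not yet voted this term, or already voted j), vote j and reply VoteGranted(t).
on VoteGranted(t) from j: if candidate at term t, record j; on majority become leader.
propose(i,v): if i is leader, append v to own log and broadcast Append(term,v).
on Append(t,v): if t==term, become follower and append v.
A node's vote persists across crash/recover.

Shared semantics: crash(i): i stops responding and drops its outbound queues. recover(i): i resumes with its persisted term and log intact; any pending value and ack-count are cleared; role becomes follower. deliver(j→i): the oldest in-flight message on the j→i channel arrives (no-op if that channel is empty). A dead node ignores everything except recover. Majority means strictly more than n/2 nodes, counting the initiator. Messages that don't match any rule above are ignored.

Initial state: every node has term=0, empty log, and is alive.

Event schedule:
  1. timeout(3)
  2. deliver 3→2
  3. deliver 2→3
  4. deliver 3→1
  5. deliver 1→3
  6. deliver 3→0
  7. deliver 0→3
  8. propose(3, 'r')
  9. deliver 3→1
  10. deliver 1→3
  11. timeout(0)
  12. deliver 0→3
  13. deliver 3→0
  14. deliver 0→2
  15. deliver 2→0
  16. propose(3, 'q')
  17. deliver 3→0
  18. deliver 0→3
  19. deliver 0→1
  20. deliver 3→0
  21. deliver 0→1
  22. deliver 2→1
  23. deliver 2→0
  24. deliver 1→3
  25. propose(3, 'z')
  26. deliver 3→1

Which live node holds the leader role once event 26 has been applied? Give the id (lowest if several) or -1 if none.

0

1. timeout(3):  <3:cand t1 ->
2. deliver 3→2:  <2:foll t1 ->
3. deliver 2→3:  nop
4. deliver 3→1:  <1:foll t1 ->
5. deliver 1→3:  <3:lead t1 ->
6. deliver 3→0:  <0:foll t1 ->
7. deliver 0→3:  nop
8. propose(3,'r'):  <3:lead t1 r>
9. deliver 3→1:  <1:foll t1 r>
10. deliver 1→3:  nop
11. timeout(0):  <0:cand t2 ->
12. deliver 0→3:  <3:foll t2 r>
13. deliver 3→0:  nop
14. deliver 0→2:  <2:foll t2 ->
15. deliver 2→0:  nop
16. propose(3,'q'):  nop
17. deliver 3→0:  <0:lead t2 ->
18. deliver 0→3:  nop
19. deliver 0→1:  <1:foll t2 r>
20. deliver 3→0:  nop
21. deliver 0→1:  nop
22. deliver 2→1:  nop
23. deliver 2→0:  nop
24. deliver 1→3:  nop
25. propose(3,'z'):  nop
26. deliver 3→1:  nop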